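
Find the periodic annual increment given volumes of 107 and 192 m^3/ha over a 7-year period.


PAI = (V2 - V1) / period = (192 - 107) / 7 = 85 / 7 = 12.1429 ≈ 12.14 m^3/ha/yr

12.14 m^3/ha/yr


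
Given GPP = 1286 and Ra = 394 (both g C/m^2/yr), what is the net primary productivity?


NPP = GPP - Ra = 1286 - 394 = 892 g C/m^2/yr

892 g C/m^2/yr


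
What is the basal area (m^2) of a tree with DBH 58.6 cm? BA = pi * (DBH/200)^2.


D/200 = 58.6/200 = 0.293 m
(D/200)^2 = 0.293^2 = 0.085849
BA = 3.141593 * 0.085849 = 0.269703 ≈ 0.2697 m^2

0.2697 m^2


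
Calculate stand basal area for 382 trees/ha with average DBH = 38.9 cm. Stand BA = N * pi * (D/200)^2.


(D/200)^2 = (38.9/200)^2 = 0.1945^2 = 0.03783025
Individual BA = 3.141593 * 0.03783025 = 0.118847 m^2
Stand BA = 382 * 0.118847 = 45.3996 ≈ 45.40 m^2/ha

45.40 m^2/ha


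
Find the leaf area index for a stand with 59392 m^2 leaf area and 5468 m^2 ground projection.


LAI = 59392 / 5468 = 10.8617 ≈ 10.86

10.86


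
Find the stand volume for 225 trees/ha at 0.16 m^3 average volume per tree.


V_stand = 225 * 0.16 = 36.0 m^3/ha

36.0 m^3/ha


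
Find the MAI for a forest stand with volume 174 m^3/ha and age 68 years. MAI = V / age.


MAI = 174 / 68 = 2.5588 ≈ 2.56 m^3/ha/yr

2.56 m^3/ha/yr


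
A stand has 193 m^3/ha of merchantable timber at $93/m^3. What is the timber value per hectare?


Value = 193 * 93 = $17949/ha

$17949/ha


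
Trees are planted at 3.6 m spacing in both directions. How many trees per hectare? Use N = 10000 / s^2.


N = 10000 / 3.6^2 = 10000 / 12.96 = 771.605 ≈ 772 trees/ha

772 trees/ha


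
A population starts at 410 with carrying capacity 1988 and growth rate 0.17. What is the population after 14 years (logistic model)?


(K - N0)/N0 = (1988 - 410)/410 = 1578/410 = 3.84878
r*t = 0.17 * 14 = 2.38; exp(-2.38) = 0.0925506
3.84878 * 0.0925506 = 0.356207
1 + 0.356207 = 1.35621
N = 1988 / 1.35621 = 1465.85 ≈ 1466

1466


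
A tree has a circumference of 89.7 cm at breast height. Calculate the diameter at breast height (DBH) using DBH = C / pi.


DBH = C / pi = 89.7 / 3.141593 = 28.5524 ≈ 28.55 cm

28.55 cm


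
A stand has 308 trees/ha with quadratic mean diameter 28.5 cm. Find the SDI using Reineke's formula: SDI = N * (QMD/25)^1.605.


QMD/25 = 28.5/25 = 1.14
(1.14)^1.605 = exp(1.605 * ln(1.14)) = exp(1.605 * 0.131028) = exp(0.210300) = 1.23405
SDI = 308 * 1.23405 = 380.087 ≈ 380

380


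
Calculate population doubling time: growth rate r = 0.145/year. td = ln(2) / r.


td = ln(2) / 0.145 = 0.693147 / 0.145 = 4.78032 ≈ 4.8 years

4.8 years


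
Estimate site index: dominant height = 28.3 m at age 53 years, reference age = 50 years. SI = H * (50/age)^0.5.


50/53 = 0.943396
(0.943396)^0.5 = 0.971286
SI = 28.3 * 0.971286 = 27.4874 ≈ 27.5 m

27.5 m


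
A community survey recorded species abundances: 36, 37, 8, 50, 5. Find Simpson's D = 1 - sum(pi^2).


Total N = 36 + 37 + 8 + 50 + 5 = 136
Per-species terms:
  p = 36/136 = 0.264706; p^2 = 0.264706^2 = 0.070069
  p = 37/136 = 0.272059; p^2 = 0.272059^2 = 0.074016
  p = 8/136 = 0.058824; p^2 = 0.058824^2 = 0.003460
  p = 50/136 = 0.367647; p^2 = 0.367647^2 = 0.135164
  p = 5/136 = 0.036765; p^2 = 0.036765^2 = 0.001352
sum(p^2) = 0.070069 + 0.074016 + 0.003460 + 0.135164 + 0.001352 = 0.284061
D = 1 - 0.284061 = 0.715939 ≈ 0.7159

0.7159


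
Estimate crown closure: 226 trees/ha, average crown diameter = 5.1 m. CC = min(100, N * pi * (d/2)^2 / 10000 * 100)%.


(d/2)^2 = (5.1/2)^2 = 2.55^2 = 6.5025
Crown area = 3.141593 * 6.5025 = 20.4282 m^2
N * area / 10000 * 100 = 226 * 20.4282 / 10000 * 100 = 46.1677
CC = min(100, 46.1677) = 46.1677 ≈ 46.2%

46.2%


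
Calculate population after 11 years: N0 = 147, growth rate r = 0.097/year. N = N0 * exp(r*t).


r*t = 0.097 * 11 = 1.067
exp(1.067) = 2.90665
N = 147 * 2.90665 = 427.278 ≈ 427

427


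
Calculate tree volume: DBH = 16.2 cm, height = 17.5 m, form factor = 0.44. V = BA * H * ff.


(D/200)^2 = (16.2/200)^2 = 0.081^2 = 0.006561
BA = 3.141593 * 0.006561 = 0.0206120 m^2
V = 0.0206120 * 17.5 * 0.44 = 0.158712 ≈ 0.159 m^3

0.159 m^3


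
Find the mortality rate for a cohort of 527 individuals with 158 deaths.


Mortality rate = 158 / 527 = 0.299810 ≈ 0.2998

0.2998


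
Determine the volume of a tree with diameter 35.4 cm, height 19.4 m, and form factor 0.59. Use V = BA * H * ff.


(D/200)^2 = (35.4/200)^2 = 0.177^2 = 0.031329
BA = 3.141593 * 0.031329 = 0.0984230 m^2
V = 0.0984230 * 19.4 * 0.59 = 1.12655 ≈ 1.127 m^3

1.127 m^3


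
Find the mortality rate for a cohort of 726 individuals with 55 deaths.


Mortality rate = 55 / 726 = 0.075758 ≈ 0.0758

0.0758


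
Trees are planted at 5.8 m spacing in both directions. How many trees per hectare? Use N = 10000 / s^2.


N = 10000 / 5.8^2 = 10000 / 33.64 = 297.265 ≈ 297 trees/ha

297 trees/ha


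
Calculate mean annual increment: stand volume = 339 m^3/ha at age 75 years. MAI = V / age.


MAI = 339 / 75 = 4.52 m^3/ha/yr

4.52 m^3/ha/yr


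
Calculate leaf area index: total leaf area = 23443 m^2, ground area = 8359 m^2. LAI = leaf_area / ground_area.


LAI = 23443 / 8359 = 2.8045 ≈ 2.80

2.80


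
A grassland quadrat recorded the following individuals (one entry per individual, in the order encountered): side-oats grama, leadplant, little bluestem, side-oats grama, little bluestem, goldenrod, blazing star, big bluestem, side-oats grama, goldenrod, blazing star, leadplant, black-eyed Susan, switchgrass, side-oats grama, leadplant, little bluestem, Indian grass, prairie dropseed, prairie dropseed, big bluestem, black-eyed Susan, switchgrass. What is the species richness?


Total individuals logged = 23
Distinct species (count of individuals): side-oats grama (4), leadplant (3), little bluestem (3), goldenrod (2), blazing star (2), big bluestem (2), black-eyed Susan (2), switchgrass (2), Indian grass (1), prairie dropseed (2)
Species richness = number of distinct species = 10

10


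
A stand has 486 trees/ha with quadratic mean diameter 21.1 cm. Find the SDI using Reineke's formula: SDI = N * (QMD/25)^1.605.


QMD/25 = 21.1/25 = 0.844
(0.844)^1.605 = exp(1.605 * ln(0.844)) = exp(1.605 * (-0.169603)) = exp(-0.272213) = 0.761692
SDI = 486 * 0.761692 = 370.182 ≈ 370

370


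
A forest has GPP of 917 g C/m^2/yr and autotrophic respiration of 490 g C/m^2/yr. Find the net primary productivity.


NPP = GPP - Ra = 917 - 490 = 427 g C/m^2/yr

427 g C/m^2/yr


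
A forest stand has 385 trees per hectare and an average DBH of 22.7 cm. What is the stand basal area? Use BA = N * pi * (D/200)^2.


(D/200)^2 = (22.7/200)^2 = 0.1135^2 = 0.01288225
Individual BA = 3.141593 * 0.01288225 = 0.0404708 m^2
Stand BA = 385 * 0.0404708 = 15.5813 ≈ 15.58 m^2/ha

15.58 m^2/ha


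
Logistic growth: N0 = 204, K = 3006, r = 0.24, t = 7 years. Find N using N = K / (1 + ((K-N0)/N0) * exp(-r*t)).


(K - N0)/N0 = (3006 - 204)/204 = 2802/204 = 13.7353
r*t = 0.24 * 7 = 1.68; exp(-1.68) = 0.186374
13.7353 * 0.186374 = 2.55990
1 + 2.55990 = 3.55990
N = 3006 / 3.55990 = 844.406 ≈ 844

844


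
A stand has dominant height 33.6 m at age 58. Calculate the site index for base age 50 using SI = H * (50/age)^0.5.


50/58 = 0.862069
(0.862069)^0.5 = 0.928477
SI = 33.6 * 0.928477 = 31.1968 ≈ 31.2 m

31.2 m


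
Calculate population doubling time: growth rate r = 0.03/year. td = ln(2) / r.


td = ln(2) / 0.03 = 0.693147 / 0.03 = 23.1049 ≈ 23.1 years

23.1 years


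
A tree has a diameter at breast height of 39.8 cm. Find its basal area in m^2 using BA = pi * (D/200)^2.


D/200 = 39.8/200 = 0.199 m
(D/200)^2 = 0.199^2 = 0.039601
BA = 3.141593 * 0.039601 = 0.124410 ≈ 0.1244 m^2

0.1244 m^2


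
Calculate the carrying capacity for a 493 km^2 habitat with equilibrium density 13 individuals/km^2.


K = 13 * 493 = 6409 individuals

6409 individuals


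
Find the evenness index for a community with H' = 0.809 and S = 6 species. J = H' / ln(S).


ln(6) = 1.79176
J = H' / ln(S) = 0.809 / 1.79176 = 0.451511 ≈ 0.4515

0.4515


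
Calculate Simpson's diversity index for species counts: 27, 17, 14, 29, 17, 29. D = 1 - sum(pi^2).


Total N = 27 + 17 + 14 + 29 + 17 + 29 = 133
Per-species terms:
  p = 27/133 = 0.203008; p^2 = 0.203008^2 = 0.041212
  p = 17/133 = 0.127820; p^2 = 0.127820^2 = 0.016338
  p = 14/133 = 0.105263; p^2 = 0.105263^2 = 0.011080
  p = 29/133 = 0.218045; p^2 = 0.218045^2 = 0.047544
  p = 17/133 = 0.127820; p^2 = 0.127820^2 = 0.016338
  p = 29/133 = 0.218045; p^2 = 0.218045^2 = 0.047544
sum(p^2) = 0.041212 + 0.016338 + 0.011080 + 0.047544 + 0.016338 + 0.047544 = 0.180056
D = 1 - 0.180056 = 0.819944 ≈ 0.8199

0.8199


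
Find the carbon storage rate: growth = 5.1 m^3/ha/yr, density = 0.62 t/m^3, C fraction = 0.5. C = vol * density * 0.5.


C = 5.1 * 0.62 * 0.5 = 1.581 ≈ 1.58 t C/ha/yr

1.58 t C/ha/yr


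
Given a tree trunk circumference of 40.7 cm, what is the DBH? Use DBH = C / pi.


DBH = C / pi = 40.7 / 3.141593 = 12.9552 ≈ 12.96 cm

12.96 cm


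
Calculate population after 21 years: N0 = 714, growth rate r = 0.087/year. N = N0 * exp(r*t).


r*t = 0.087 * 21 = 1.827
exp(1.827) = 6.21521
N = 714 * 6.21521 = 4437.66 ≈ 4438

4438


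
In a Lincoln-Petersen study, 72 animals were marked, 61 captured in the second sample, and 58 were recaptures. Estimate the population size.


N = M * C / R = 72 * 61 / 58 = 4392 / 58 = 75.72 ≈ 76

76 individuals


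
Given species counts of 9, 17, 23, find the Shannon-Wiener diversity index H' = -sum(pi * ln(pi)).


Total N = 9 + 17 + 23 = 49
Per-species terms:
  p = 9/49 = 0.183673; ln(p) = -1.694598; p*ln(p) = 0.183673 * (-1.694598) = -0.311252
  p = 17/49 = 0.346939; ln(p) = -1.058606; p*ln(p) = 0.346939 * (-1.058606) = -0.367272
  p = 23/49 = 0.469388; ln(p) = -0.756326; p*ln(p) = 0.469388 * (-0.756326) = -0.355010
sum(p*ln(p)) = (-0.311252) + (-0.367272) + (-0.355010) = -1.033534
H' = -(-1.033534) = 1.033534 ≈ 1.0335

1.0335


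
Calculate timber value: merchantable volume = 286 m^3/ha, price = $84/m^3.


Value = 286 * 84 = $24024/ha

$24024/ha


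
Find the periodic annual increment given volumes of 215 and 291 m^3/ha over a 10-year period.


PAI = (V2 - V1) / period = (291 - 215) / 10 = 76 / 10 = 7.60 m^3/ha/yr

7.60 m^3/ha/yr


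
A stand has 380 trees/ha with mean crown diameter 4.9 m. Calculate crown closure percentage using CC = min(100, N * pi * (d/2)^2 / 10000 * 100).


(d/2)^2 = (4.9/2)^2 = 2.45^2 = 6.0025
Crown area = 3.141593 * 6.0025 = 18.8574 m^2
N * area / 10000 * 100 = 380 * 18.8574 / 10000 * 100 = 71.6581
CC = min(100, 71.6581) = 71.6581 ≈ 71.7%

71.7%


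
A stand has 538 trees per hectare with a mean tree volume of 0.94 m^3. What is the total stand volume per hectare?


V_stand = 538 * 0.94 = 505.72 ≈ 505.7 m^3/ha

505.7 m^3/ha


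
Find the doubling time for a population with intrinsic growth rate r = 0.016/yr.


td = ln(2) / 0.016 = 0.693147 / 0.016 = 43.3217 ≈ 43.3 years

43.3 years


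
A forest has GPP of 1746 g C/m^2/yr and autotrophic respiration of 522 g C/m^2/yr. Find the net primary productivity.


NPP = GPP - Ra = 1746 - 522 = 1224 g C/m^2/yr

1224 g C/m^2/yr


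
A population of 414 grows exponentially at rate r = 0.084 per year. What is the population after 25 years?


r*t = 0.084 * 25 = 2.1
exp(2.1) = 8.16617
N = 414 * 8.16617 = 3380.79 ≈ 3381

3381


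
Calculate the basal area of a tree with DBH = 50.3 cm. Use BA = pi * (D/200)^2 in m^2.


D/200 = 50.3/200 = 0.2515 m
(D/200)^2 = 0.2515^2 = 0.06325225
BA = 3.141593 * 0.06325225 = 0.198713 ≈ 0.1987 m^2

0.1987 m^2


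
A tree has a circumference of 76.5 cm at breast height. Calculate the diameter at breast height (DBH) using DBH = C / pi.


DBH = C / pi = 76.5 / 3.141593 = 24.3507 ≈ 24.35 cm

24.35 cm


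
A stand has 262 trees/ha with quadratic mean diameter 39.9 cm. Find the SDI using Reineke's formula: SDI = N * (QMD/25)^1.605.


QMD/25 = 39.9/25 = 1.596
(1.596)^1.605 = exp(1.605 * ln(1.596)) = exp(1.605 * 0.467500) = exp(0.750338) = 2.11772
SDI = 262 * 2.11772 = 554.843 ≈ 555

555


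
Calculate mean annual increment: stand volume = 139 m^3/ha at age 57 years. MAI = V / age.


MAI = 139 / 57 = 2.4386 ≈ 2.44 m^3/ha/yr

2.44 m^3/ha/yr


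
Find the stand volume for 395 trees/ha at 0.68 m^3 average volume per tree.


V_stand = 395 * 0.68 = 268.6 m^3/ha

268.6 m^3/ha


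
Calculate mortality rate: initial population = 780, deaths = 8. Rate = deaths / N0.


Mortality rate = 8 / 780 = 0.010256 ≈ 0.0103

0.0103


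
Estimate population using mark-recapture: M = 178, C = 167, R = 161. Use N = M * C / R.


N = M * C / R = 178 * 167 / 161 = 29726 / 161 = 184.63 ≈ 185

185 individuals


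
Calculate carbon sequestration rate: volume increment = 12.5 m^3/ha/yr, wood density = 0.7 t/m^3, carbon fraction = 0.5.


C = 12.5 * 0.7 * 0.5 = 4.375 ≈ 4.38 t C/ha/yr

4.38 t C/ha/yr


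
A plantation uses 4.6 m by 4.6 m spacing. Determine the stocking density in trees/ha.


N = 10000 / 4.6^2 = 10000 / 21.16 = 472.590 ≈ 473 trees/ha

473 trees/ha


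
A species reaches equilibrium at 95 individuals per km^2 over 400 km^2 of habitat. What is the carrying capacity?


K = 95 * 400 = 38000 individuals

38000 individuals


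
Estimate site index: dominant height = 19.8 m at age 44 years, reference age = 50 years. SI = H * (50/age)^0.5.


50/44 = 1.13636
(1.13636)^0.5 = 1.06600
SI = 19.8 * 1.06600 = 21.1068 ≈ 21.1 m

21.1 m


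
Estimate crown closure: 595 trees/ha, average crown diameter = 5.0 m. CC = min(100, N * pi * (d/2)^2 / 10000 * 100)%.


(d/2)^2 = (5.0/2)^2 = 2.5^2 = 6.25
Crown area = 3.141593 * 6.25 = 19.6350 m^2
N * area / 10000 * 100 = 595 * 19.6350 / 10000 * 100 = 116.828
CC = min(100, 116.828) = 100%

100%


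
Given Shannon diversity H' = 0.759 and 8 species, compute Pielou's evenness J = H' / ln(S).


ln(8) = 2.07944
J = H' / ln(S) = 0.759 / 2.07944 = 0.365002 ≈ 0.3650

0.3650


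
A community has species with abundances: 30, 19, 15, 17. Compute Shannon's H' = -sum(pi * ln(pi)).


Total N = 30 + 19 + 15 + 17 = 81
Per-species terms:
  p = 30/81 = 0.370370; ln(p) = -0.993253; p*ln(p) = 0.370370 * (-0.993253) = -0.367871
  p = 19/81 = 0.234568; ln(p) = -1.450010; p*ln(p) = 0.234568 * (-1.450010) = -0.340126
  p = 15/81 = 0.185185; ln(p) = -1.686400; p*ln(p) = 0.185185 * (-1.686400) = -0.312296
  p = 17/81 = 0.209877; ln(p) = -1.561234; p*ln(p) = 0.209877 * (-1.561234) = -0.327667
sum(p*ln(p)) = (-0.367871) + (-0.340126) + (-0.312296) + (-0.327667) = -1.347960
H' = -(-1.347960) = 1.347960 ≈ 1.3480

1.3480


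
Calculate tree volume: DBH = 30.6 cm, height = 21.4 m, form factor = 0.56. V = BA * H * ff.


(D/200)^2 = (30.6/200)^2 = 0.153^2 = 0.023409
BA = 3.141593 * 0.023409 = 0.0735416 m^2
V = 0.0735416 * 21.4 * 0.56 = 0.881323 ≈ 0.881 m^3

0.881 m^3


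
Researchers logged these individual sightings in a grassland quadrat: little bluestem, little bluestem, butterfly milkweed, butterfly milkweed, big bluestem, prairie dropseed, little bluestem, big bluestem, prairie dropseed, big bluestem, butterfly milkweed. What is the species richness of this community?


Total individuals logged = 11
Distinct species (count of individuals): little bluestem (3), butterfly milkweed (3), big bluestem (3), prairie dropseed (2)
Species richness = number of distinct species = 4

4


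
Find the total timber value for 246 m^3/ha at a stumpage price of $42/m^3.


Value = 246 * 42 = $10332/ha

$10332/ha


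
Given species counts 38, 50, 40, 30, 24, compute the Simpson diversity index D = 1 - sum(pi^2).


Total N = 38 + 50 + 40 + 30 + 24 = 182
Per-species terms:
  p = 38/182 = 0.208791; p^2 = 0.208791^2 = 0.043594
  p = 50/182 = 0.274725; p^2 = 0.274725^2 = 0.075474
  p = 40/182 = 0.219780; p^2 = 0.219780^2 = 0.048303
  p = 30/182 = 0.164835; p^2 = 0.164835^2 = 0.027171
  p = 24/182 = 0.131868; p^2 = 0.131868^2 = 0.017389
sum(p^2) = 0.043594 + 0.075474 + 0.048303 + 0.027171 + 0.017389 = 0.211931
D = 1 - 0.211931 = 0.788069 ≈ 0.7881

0.7881


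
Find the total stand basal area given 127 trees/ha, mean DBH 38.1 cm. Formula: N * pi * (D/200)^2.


(D/200)^2 = (38.1/200)^2 = 0.1905^2 = 0.03629025
Individual BA = 3.141593 * 0.03629025 = 0.114009 m^2
Stand BA = 127 * 0.114009 = 14.4791 ≈ 14.48 m^2/ha

14.48 m^2/ha


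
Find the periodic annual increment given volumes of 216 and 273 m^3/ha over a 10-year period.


PAI = (V2 - V1) / period = (273 - 216) / 10 = 57 / 10 = 5.70 m^3/ha/yr

5.70 m^3/ha/yr


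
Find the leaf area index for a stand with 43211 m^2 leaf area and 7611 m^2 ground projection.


LAI = 43211 / 7611 = 5.6774 ≈ 5.68

5.68


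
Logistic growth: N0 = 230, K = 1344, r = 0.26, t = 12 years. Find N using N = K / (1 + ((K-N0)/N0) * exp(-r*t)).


(K - N0)/N0 = (1344 - 230)/230 = 1114/230 = 4.84348
r*t = 0.26 * 12 = 3.12; exp(-3.12) = 0.0441572
4.84348 * 0.0441572 = 0.213875
1 + 0.213875 = 1.21388
N = 1344 / 1.21388 = 1107.19 ≈ 1107

1107


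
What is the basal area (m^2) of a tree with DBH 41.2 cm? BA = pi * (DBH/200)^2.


D/200 = 41.2/200 = 0.206 m
(D/200)^2 = 0.206^2 = 0.042436
BA = 3.141593 * 0.042436 = 0.133317 ≈ 0.1333 m^2

0.1333 m^2


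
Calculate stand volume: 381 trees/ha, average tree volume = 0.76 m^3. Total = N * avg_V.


V_stand = 381 * 0.76 = 289.56 ≈ 289.6 m^3/ha

289.6 m^3/ha


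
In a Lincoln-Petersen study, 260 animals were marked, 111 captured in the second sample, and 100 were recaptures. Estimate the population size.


N = M * C / R = 260 * 111 / 100 = 28860 / 100 = 288.60 ≈ 289

289 individuals


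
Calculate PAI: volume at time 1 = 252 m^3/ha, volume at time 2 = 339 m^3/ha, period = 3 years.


PAI = (V2 - V1) / period = (339 - 252) / 3 = 87 / 3 = 29.00 m^3/ha/yr

29.00 m^3/ha/yr


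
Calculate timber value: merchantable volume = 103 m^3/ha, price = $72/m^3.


Value = 103 * 72 = $7416/ha

$7416/ha


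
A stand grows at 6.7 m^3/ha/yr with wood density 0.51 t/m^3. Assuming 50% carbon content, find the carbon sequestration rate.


C = 6.7 * 0.51 * 0.5 = 1.7085 ≈ 1.71 t C/ha/yr

1.71 t C/ha/yr


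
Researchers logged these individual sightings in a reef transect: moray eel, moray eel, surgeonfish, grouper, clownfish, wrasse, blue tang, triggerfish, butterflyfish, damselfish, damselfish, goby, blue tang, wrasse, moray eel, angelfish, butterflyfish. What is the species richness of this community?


Total individuals logged = 17
Distinct species (count of individuals): moray eel (3), surgeonfish (1), grouper (1), clownfish (1), wrasse (2), blue tang (2), triggerfish (1), butterflyfish (2), damselfish (2), goby (1), angelfish (1)
Species richness = number of distinct species = 11

11


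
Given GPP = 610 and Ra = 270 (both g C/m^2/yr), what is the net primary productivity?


NPP = GPP - Ra = 610 - 270 = 340 g C/m^2/yr

340 g C/m^2/yr


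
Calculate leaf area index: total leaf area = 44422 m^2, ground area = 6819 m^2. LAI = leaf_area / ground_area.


LAI = 44422 / 6819 = 6.5144 ≈ 6.51

6.51


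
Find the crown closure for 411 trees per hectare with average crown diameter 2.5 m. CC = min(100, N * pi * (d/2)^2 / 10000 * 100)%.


(d/2)^2 = (2.5/2)^2 = 1.25^2 = 1.5625
Crown area = 3.141593 * 1.5625 = 4.90874 m^2
N * area / 10000 * 100 = 411 * 4.90874 / 10000 * 100 = 20.1749
CC = min(100, 20.1749) = 20.1749 ≈ 20.2%

20.2%


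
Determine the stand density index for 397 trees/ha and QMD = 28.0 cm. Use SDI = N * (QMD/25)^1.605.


QMD/25 = 28.0/25 = 1.12
(1.12)^1.605 = exp(1.605 * ln(1.12)) = exp(1.605 * 0.113329) = exp(0.181893) = 1.19949
SDI = 397 * 1.19949 = 476.198 ≈ 476

476


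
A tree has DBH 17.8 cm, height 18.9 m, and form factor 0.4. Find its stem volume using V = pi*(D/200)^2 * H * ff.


(D/200)^2 = (17.8/200)^2 = 0.089^2 = 0.007921
BA = 3.141593 * 0.007921 = 0.0248846 m^2
V = 0.0248846 * 18.9 * 0.4 = 0.188128 ≈ 0.188 m^3

0.188 m^3


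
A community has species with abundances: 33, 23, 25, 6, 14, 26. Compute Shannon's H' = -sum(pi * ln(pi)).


Total N = 33 + 23 + 25 + 6 + 14 + 26 = 127
Per-species terms:
  p = 33/127 = 0.259843; ln(p) = -1.347678; p*ln(p) = 0.259843 * (-1.347678) = -0.350185
  p = 23/127 = 0.181102; ln(p) = -1.708695; p*ln(p) = 0.181102 * (-1.708695) = -0.309448
  p = 25/127 = 0.196850; ln(p) = -1.625313; p*ln(p) = 0.196850 * (-1.625313) = -0.319943
  p = 6/127 = 0.047244; ln(p) = -3.052430; p*ln(p) = 0.047244 * (-3.052430) = -0.144209
  p = 14/127 = 0.110236; ln(p) = -2.205132; p*ln(p) = 0.110236 * (-2.205132) = -0.243085
  p = 26/127 = 0.204724; ln(p) = -1.586093; p*ln(p) = 0.204724 * (-1.586093) = -0.324711
sum(p*ln(p)) = (-0.350185) + (-0.309448) + (-0.319943) + (-0.144209) + (-0.243085) + (-0.324711) = -1.691581
H' = -(-1.691581) = 1.691581 ≈ 1.6916

1.6916


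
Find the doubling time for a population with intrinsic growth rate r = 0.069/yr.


td = ln(2) / 0.069 = 0.693147 / 0.069 = 10.0456 ≈ 10.0 years

10.0 years


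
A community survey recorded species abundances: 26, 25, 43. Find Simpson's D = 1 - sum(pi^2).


Total N = 26 + 25 + 43 = 94
Per-species terms:
  p = 26/94 = 0.276596; p^2 = 0.276596^2 = 0.076505
  p = 25/94 = 0.265957; p^2 = 0.265957^2 = 0.070733
  p = 43/94 = 0.457447; p^2 = 0.457447^2 = 0.209258
sum(p^2) = 0.076505 + 0.070733 + 0.209258 = 0.356496
D = 1 - 0.356496 = 0.643504 ≈ 0.6435

0.6435


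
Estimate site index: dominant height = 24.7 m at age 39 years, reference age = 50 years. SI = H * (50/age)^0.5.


50/39 = 1.28205
(1.28205)^0.5 = 1.13228
SI = 24.7 * 1.13228 = 27.9673 ≈ 28.0 m

28.0 m


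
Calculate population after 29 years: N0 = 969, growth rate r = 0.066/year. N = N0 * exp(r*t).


r*t = 0.066 * 29 = 1.914
exp(1.914) = 6.78016
N = 969 * 6.78016 = 6569.98 ≈ 6570

6570


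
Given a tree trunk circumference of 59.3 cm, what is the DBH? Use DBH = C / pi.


DBH = C / pi = 59.3 / 3.141593 = 18.8758 ≈ 18.88 cm

18.88 cm


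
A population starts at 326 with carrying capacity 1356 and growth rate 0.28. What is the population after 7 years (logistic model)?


(K - N0)/N0 = (1356 - 326)/326 = 1030/326 = 3.15951
r*t = 0.28 * 7 = 1.96; exp(-1.96) = 0.140858
3.15951 * 0.140858 = 0.445042
1 + 0.445042 = 1.44504
N = 1356 / 1.44504 = 938.382 ≈ 938

938


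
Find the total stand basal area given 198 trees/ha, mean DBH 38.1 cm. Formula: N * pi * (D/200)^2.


(D/200)^2 = (38.1/200)^2 = 0.1905^2 = 0.03629025
Individual BA = 3.141593 * 0.03629025 = 0.114009 m^2
Stand BA = 198 * 0.114009 = 22.5738 ≈ 22.57 m^2/ha

22.57 m^2/ha


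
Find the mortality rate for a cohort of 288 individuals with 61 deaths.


Mortality rate = 61 / 288 = 0.211806 ≈ 0.2118

0.2118


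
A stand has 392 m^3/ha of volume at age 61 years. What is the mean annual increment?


MAI = 392 / 61 = 6.4262 ≈ 6.43 m^3/ha/yr

6.43 m^3/ha/yr


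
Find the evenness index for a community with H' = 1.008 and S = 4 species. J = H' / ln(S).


ln(4) = 1.38629
J = H' / ln(S) = 1.008 / 1.38629 = 0.727121 ≈ 0.7271

0.7271


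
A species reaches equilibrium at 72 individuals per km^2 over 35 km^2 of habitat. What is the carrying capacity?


K = 72 * 35 = 2520 individuals

2520 individuals


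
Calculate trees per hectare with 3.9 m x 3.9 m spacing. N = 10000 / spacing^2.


N = 10000 / 3.9^2 = 10000 / 15.21 = 657.462 ≈ 657 trees/ha

657 trees/ha


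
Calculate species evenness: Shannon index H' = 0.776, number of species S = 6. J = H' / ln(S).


ln(6) = 1.79176
J = H' / ln(S) = 0.776 / 1.79176 = 0.433094 ≈ 0.4331

0.4331


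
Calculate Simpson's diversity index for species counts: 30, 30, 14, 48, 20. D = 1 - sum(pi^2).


Total N = 30 + 30 + 14 + 48 + 20 = 142
Per-species terms:
  p = 30/142 = 0.211268; p^2 = 0.211268^2 = 0.044634
  p = 30/142 = 0.211268; p^2 = 0.211268^2 = 0.044634
  p = 14/142 = 0.098592; p^2 = 0.098592^2 = 0.009720
  p = 48/142 = 0.338028; p^2 = 0.338028^2 = 0.114263
  p = 20/142 = 0.140845; p^2 = 0.140845^2 = 0.019837
sum(p^2) = 0.044634 + 0.044634 + 0.009720 + 0.114263 + 0.019837 = 0.233088
D = 1 - 0.233088 = 0.766912 ≈ 0.7669

0.7669


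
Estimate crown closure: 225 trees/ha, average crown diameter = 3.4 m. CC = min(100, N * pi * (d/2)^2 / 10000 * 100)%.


(d/2)^2 = (3.4/2)^2 = 1.7^2 = 2.89
Crown area = 3.141593 * 2.89 = 9.07920 m^2
N * area / 10000 * 100 = 225 * 9.07920 / 10000 * 100 = 20.4282
CC = min(100, 20.4282) = 20.4282 ≈ 20.4%

20.4%


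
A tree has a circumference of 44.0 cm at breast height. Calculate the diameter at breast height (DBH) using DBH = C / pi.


DBH = C / pi = 44.0 / 3.141593 = 14.0056 ≈ 14.01 cm

14.01 cm


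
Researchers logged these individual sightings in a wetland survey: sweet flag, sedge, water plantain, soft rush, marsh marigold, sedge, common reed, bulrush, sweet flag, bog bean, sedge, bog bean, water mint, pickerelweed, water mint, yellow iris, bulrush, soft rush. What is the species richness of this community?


Total individuals logged = 18
Distinct species (count of individuals): sweet flag (2), sedge (3), water plantain (1), soft rush (2), marsh marigold (1), common reed (1), bulrush (2), bog bean (2), water mint (2), pickerelweed (1), yellow iris (1)
Species richness = number of distinct species = 11

11


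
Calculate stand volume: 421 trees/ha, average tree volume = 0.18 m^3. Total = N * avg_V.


V_stand = 421 * 0.18 = 75.78 ≈ 75.8 m^3/ha

75.8 m^3/ha


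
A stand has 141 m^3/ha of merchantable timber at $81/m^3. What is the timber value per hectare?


Value = 141 * 81 = $11421/ha

$11421/ha


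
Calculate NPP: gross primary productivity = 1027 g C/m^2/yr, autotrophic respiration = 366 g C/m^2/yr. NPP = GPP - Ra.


NPP = GPP - Ra = 1027 - 366 = 661 g C/m^2/yr

661 g C/m^2/yr


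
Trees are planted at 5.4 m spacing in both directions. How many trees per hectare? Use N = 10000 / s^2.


N = 10000 / 5.4^2 = 10000 / 29.16 = 342.936 ≈ 343 trees/ha

343 trees/ha


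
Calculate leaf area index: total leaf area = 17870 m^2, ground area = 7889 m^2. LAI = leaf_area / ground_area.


LAI = 17870 / 7889 = 2.2652 ≈ 2.27

2.27


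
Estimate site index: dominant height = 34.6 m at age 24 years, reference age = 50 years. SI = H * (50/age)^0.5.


50/24 = 2.08333
(2.08333)^0.5 = 1.44337
SI = 34.6 * 1.44337 = 49.9406 ≈ 49.9 m

49.9 m


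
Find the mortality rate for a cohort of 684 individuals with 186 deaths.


Mortality rate = 186 / 684 = 0.271930 ≈ 0.2719

0.2719


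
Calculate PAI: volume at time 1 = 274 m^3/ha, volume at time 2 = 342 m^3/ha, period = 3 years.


PAI = (V2 - V1) / period = (342 - 274) / 3 = 68 / 3 = 22.6667 ≈ 22.67 m^3/ha/yr

22.67 m^3/ha/yr


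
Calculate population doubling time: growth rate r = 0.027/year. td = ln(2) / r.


td = ln(2) / 0.027 = 0.693147 / 0.027 = 25.6721 ≈ 25.7 years

25.7 years


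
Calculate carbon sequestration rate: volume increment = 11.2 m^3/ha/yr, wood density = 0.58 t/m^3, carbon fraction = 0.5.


C = 11.2 * 0.58 * 0.5 = 3.248 ≈ 3.25 t C/ha/yr

3.25 t C/ha/yr


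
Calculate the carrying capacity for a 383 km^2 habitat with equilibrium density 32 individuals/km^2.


K = 32 * 383 = 12256 individuals

12256 individuals


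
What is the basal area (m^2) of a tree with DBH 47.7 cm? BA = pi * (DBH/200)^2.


D/200 = 47.7/200 = 0.2385 m
(D/200)^2 = 0.2385^2 = 0.05688225
BA = 3.141593 * 0.05688225 = 0.178701 ≈ 0.1787 m^2

0.1787 m^2


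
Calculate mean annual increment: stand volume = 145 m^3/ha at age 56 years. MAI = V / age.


MAI = 145 / 56 = 2.5893 ≈ 2.59 m^3/ha/yr

2.59 m^3/ha/yr


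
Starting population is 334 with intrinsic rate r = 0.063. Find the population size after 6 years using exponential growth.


r*t = 0.063 * 6 = 0.378
exp(0.378) = 1.45936
N = 334 * 1.45936 = 487.426 ≈ 487

487


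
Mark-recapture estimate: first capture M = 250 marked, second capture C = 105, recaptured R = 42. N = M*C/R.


N = M * C / R = 250 * 105 / 42 = 26250 / 42 = 625

625 individuals


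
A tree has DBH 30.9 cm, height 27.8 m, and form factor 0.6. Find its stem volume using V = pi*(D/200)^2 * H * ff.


(D/200)^2 = (30.9/200)^2 = 0.1545^2 = 0.02387025
BA = 3.141593 * 0.02387025 = 0.0749906 m^2
V = 0.0749906 * 27.8 * 0.6 = 1.25084 ≈ 1.251 m^3

1.251 m^3


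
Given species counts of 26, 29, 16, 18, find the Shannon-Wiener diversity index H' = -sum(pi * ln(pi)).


Total N = 26 + 29 + 16 + 18 = 89
Per-species terms:
  p = 26/89 = 0.292135; ln(p) = -1.230539; p*ln(p) = 0.292135 * (-1.230539) = -0.359484
  p = 29/89 = 0.325843; ln(p) = -1.121340; p*ln(p) = 0.325843 * (-1.121340) = -0.365381
  p = 16/89 = 0.179775; ln(p) = -1.716049; p*ln(p) = 0.179775 * (-1.716049) = -0.308503
  p = 18/89 = 0.202247; ln(p) = -1.598266; p*ln(p) = 0.202247 * (-1.598266) = -0.323245
sum(p*ln(p)) = (-0.359484) + (-0.365381) + (-0.308503) + (-0.323245) = -1.356613
H' = -(-1.356613) = 1.356613 ≈ 1.3566

1.3566


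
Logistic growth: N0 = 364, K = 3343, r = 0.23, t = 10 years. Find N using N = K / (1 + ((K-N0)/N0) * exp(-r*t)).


(K - N0)/N0 = (3343 - 364)/364 = 2979/364 = 8.18407
r*t = 0.23 * 10 = 2.3; exp(-2.3) = 0.100259
8.18407 * 0.100259 = 0.820527
1 + 0.820527 = 1.82053
N = 3343 / 1.82053 = 1836.28 ≈ 1836

1836


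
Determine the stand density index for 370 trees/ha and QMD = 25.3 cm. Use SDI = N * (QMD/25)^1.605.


QMD/25 = 25.3/25 = 1.012
(1.012)^1.605 = exp(1.605 * ln(1.012)) = exp(1.605 * 0.0119286) = exp(0.0191454) = 1.01933
SDI = 370 * 1.01933 = 377.152 ≈ 377

377


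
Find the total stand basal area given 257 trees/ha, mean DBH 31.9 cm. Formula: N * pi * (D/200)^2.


(D/200)^2 = (31.9/200)^2 = 0.1595^2 = 0.02544025
Individual BA = 3.141593 * 0.02544025 = 0.0799229 m^2
Stand BA = 257 * 0.0799229 = 20.5402 ≈ 20.54 m^2/ha

20.54 m^2/ha


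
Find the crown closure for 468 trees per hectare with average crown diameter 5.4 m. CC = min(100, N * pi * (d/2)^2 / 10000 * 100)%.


(d/2)^2 = (5.4/2)^2 = 2.7^2 = 7.29
Crown area = 3.141593 * 7.29 = 22.9022 m^2
N * area / 10000 * 100 = 468 * 22.9022 / 10000 * 100 = 107.182
CC = min(100, 107.182) = 100%

100%


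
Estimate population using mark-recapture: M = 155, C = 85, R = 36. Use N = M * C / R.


N = M * C / R = 155 * 85 / 36 = 13175 / 36 = 365.97 ≈ 366

366 individuals


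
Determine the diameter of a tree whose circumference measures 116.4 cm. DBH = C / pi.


DBH = C / pi = 116.4 / 3.141593 = 37.0513 ≈ 37.05 cm

37.05 cm


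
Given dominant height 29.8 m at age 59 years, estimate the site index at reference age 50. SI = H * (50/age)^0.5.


50/59 = 0.847458
(0.847458)^0.5 = 0.920575
SI = 29.8 * 0.920575 = 27.4331 ≈ 27.4 m

27.4 m


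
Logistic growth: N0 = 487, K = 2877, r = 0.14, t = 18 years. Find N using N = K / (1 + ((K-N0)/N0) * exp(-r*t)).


(K - N0)/N0 = (2877 - 487)/487 = 2390/487 = 4.90760
r*t = 0.14 * 18 = 2.52; exp(-2.52) = 0.0804596
4.90760 * 0.0804596 = 0.394864
1 + 0.394864 = 1.39486
N = 2877 / 1.39486 = 2062.57 ≈ 2063

2063


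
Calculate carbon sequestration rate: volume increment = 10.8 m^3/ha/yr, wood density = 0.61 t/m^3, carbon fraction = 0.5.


C = 10.8 * 0.61 * 0.5 = 3.294 ≈ 3.29 t C/ha/yr

3.29 t C/ha/yr


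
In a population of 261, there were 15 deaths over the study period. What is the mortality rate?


Mortality rate = 15 / 261 = 0.057471 ≈ 0.0575

0.0575


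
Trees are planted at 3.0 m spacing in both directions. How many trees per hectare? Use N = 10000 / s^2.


N = 10000 / 3.0^2 = 10000 / 9 = 1111.11 ≈ 1111 trees/ha

1111 trees/ha


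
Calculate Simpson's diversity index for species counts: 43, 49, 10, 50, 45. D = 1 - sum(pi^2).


Total N = 43 + 49 + 10 + 50 + 45 = 197
Per-species terms:
  p = 43/197 = 0.218274; p^2 = 0.218274^2 = 0.047644
  p = 49/197 = 0.248731; p^2 = 0.248731^2 = 0.061867
  p = 10/197 = 0.050761; p^2 = 0.050761^2 = 0.002577
  p = 50/197 = 0.253807; p^2 = 0.253807^2 = 0.064418
  p = 45/197 = 0.228426; p^2 = 0.228426^2 = 0.052178
sum(p^2) = 0.047644 + 0.061867 + 0.002577 + 0.064418 + 0.052178 = 0.228684
D = 1 - 0.228684 = 0.771316 ≈ 0.7713

0.7713


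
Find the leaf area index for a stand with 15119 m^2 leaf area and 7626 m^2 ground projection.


LAI = 15119 / 7626 = 1.9826 ≈ 1.98

1.98


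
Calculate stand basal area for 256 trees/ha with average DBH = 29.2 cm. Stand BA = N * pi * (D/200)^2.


(D/200)^2 = (29.2/200)^2 = 0.146^2 = 0.021316
Individual BA = 3.141593 * 0.021316 = 0.0669662 m^2
Stand BA = 256 * 0.0669662 = 17.1433 ≈ 17.14 m^2/ha

17.14 m^2/ha


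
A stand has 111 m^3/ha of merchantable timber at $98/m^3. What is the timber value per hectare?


Value = 111 * 98 = $10878/ha

$10878/ha


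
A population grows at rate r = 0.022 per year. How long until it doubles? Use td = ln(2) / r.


td = ln(2) / 0.022 = 0.693147 / 0.022 = 31.5067 ≈ 31.5 years

31.5 years


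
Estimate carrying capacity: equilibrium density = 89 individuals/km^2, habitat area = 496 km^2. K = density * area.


K = 89 * 496 = 44144 individuals

44144 individuals


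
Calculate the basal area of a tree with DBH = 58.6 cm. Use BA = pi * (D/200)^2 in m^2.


D/200 = 58.6/200 = 0.293 m
(D/200)^2 = 0.293^2 = 0.085849
BA = 3.141593 * 0.085849 = 0.269703 ≈ 0.2697 m^2

0.2697 m^2


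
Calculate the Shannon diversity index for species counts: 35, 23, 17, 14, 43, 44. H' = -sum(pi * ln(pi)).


Total N = 35 + 23 + 17 + 14 + 43 + 44 = 176
Per-species terms:
  p = 35/176 = 0.198864; ln(p) = -1.615134; p*ln(p) = 0.198864 * (-1.615134) = -0.321192
  p = 23/176 = 0.130682; ln(p) = -2.034988; p*ln(p) = 0.130682 * (-2.034988) = -0.265936
  p = 17/176 = 0.096591; ln(p) = -2.337270; p*ln(p) = 0.096591 * (-2.337270) = -0.225759
  p = 14/176 = 0.079545; ln(p) = -2.531432; p*ln(p) = 0.079545 * (-2.531432) = -0.201363
  p = 43/176 = 0.244318; ln(p) = -1.409285; p*ln(p) = 0.244318 * (-1.409285) = -0.344314
  p = 44/176 = 0.250000; ln(p) = -1.386294; p*ln(p) = 0.250000 * (-1.386294) = -0.346574
sum(p*ln(p)) = (-0.321192) + (-0.265936) + (-0.225759) + (-0.201363) + (-0.344314) + (-0.346574) = -1.705138
H' = -(-1.705138) = 1.705138 ≈ 1.7051

1.7051


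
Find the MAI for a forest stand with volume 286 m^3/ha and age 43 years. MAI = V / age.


MAI = 286 / 43 = 6.6512 ≈ 6.65 m^3/ha/yr

6.65 m^3/ha/yr


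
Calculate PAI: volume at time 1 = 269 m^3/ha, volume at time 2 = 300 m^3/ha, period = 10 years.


PAI = (V2 - V1) / period = (300 - 269) / 10 = 31 / 10 = 3.10 m^3/ha/yr

3.10 m^3/ha/yr


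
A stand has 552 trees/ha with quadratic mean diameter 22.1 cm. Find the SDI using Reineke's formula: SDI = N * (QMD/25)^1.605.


QMD/25 = 22.1/25 = 0.884
(0.884)^1.605 = exp(1.605 * ln(0.884)) = exp(1.605 * (-0.123298)) = exp(-0.197893) = 0.820458
SDI = 552 * 0.820458 = 452.893 ≈ 453

453


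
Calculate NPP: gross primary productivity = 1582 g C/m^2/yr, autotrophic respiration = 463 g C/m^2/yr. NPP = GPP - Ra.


NPP = GPP - Ra = 1582 - 463 = 1119 g C/m^2/yr

1119 g C/m^2/yr


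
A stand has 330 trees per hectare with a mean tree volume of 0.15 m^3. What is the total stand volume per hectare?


V_stand = 330 * 0.15 = 49.5 m^3/ha

49.5 m^3/ha


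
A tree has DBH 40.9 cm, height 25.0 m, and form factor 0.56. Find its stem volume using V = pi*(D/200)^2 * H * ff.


(D/200)^2 = (40.9/200)^2 = 0.2045^2 = 0.04182025
BA = 3.141593 * 0.04182025 = 0.131382 m^2
V = 0.131382 * 25.0 * 0.56 = 1.83935 ≈ 1.839 m^3

1.839 m^3


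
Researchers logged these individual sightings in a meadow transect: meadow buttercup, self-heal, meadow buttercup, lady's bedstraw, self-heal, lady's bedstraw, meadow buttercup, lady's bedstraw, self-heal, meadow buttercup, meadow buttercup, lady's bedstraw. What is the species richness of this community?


Total individuals logged = 12
Distinct species (count of individuals): meadow buttercup (5), self-heal (3), lady's bedstraw (4)
Species richness = number of distinct species = 3

3


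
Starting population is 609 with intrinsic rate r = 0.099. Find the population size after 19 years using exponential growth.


r*t = 0.099 * 19 = 1.881
exp(1.881) = 6.56006
N = 609 * 6.56006 = 3995.08 ≈ 3995

3995


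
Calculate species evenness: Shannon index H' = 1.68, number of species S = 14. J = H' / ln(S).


ln(14) = 2.63906
J = H' / ln(S) = 1.68 / 2.63906 = 0.636590 ≈ 0.6366

0.6366


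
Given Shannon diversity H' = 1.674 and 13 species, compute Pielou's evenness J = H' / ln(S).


ln(13) = 2.56495
J = H' / ln(S) = 1.674 / 2.56495 = 0.652644 ≈ 0.6526

0.6526


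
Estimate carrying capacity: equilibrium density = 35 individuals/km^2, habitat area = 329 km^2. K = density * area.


K = 35 * 329 = 11515 individuals

11515 individuals


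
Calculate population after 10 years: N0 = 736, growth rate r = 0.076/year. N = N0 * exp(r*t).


r*t = 0.076 * 10 = 0.76
exp(0.76) = 2.13828
N = 736 * 2.13828 = 1573.77 ≈ 1574

1574


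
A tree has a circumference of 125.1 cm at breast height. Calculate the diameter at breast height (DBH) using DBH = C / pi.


DBH = C / pi = 125.1 / 3.141593 = 39.8206 ≈ 39.82 cm

39.82 cm


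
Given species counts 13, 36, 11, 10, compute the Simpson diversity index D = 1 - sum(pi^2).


Total N = 13 + 36 + 11 + 10 = 70
Per-species terms:
  p = 13/70 = 0.185714; p^2 = 0.185714^2 = 0.034490
  p = 36/70 = 0.514286; p^2 = 0.514286^2 = 0.264490
  p = 11/70 = 0.157143; p^2 = 0.157143^2 = 0.024694
  p = 10/70 = 0.142857; p^2 = 0.142857^2 = 0.020408
sum(p^2) = 0.034490 + 0.264490 + 0.024694 + 0.020408 = 0.344082
D = 1 - 0.344082 = 0.655918 ≈ 0.6559

0.6559


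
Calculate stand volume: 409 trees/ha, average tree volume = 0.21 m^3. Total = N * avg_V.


V_stand = 409 * 0.21 = 85.89 ≈ 85.9 m^3/ha

85.9 m^3/ha


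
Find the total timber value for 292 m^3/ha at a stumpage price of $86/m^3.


Value = 292 * 86 = $25112/ha

$25112/ha


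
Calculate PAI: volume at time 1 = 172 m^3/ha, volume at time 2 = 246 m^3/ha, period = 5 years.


PAI = (V2 - V1) / period = (246 - 172) / 5 = 74 / 5 = 14.80 m^3/ha/yr

14.80 m^3/ha/yr


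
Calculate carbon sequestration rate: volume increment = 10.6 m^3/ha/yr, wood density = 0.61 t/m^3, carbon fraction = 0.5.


C = 10.6 * 0.61 * 0.5 = 3.233 ≈ 3.23 t C/ha/yr

3.23 t C/ha/yr


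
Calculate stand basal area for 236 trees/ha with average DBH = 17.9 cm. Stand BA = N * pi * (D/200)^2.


(D/200)^2 = (17.9/200)^2 = 0.0895^2 = 0.00801025
Individual BA = 3.141593 * 0.00801025 = 0.0251649 m^2
Stand BA = 236 * 0.0251649 = 5.93892 ≈ 5.94 m^2/ha

5.94 m^2/ha


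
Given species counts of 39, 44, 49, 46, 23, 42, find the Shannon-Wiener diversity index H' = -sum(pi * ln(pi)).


Total N = 39 + 44 + 49 + 46 + 23 + 42 = 243
Per-species terms:
  p = 39/243 = 0.160494; ln(p) = -1.829499; p*ln(p) = 0.160494 * (-1.829499) = -0.293624
  p = 44/243 = 0.181070; ln(p) = -1.708872; p*ln(p) = 0.181070 * (-1.708872) = -0.309425
  p = 49/243 = 0.201646; ln(p) = -1.601242; p*ln(p) = 0.201646 * (-1.601242) = -0.322884
  p = 46/243 = 0.189300; ln(p) = -1.664422; p*ln(p) = 0.189300 * (-1.664422) = -0.315075
  p = 23/243 = 0.094650; ln(p) = -2.357569; p*ln(p) = 0.094650 * (-2.357569) = -0.223144
  p = 42/243 = 0.172840; ln(p) = -1.755389; p*ln(p) = 0.172840 * (-1.755389) = -0.303401
sum(p*ln(p)) = (-0.293624) + (-0.309425) + (-0.322884) + (-0.315075) + (-0.223144) + (-0.303401) = -1.767553
H' = -(-1.767553) = 1.767553 ≈ 1.7676

1.7676


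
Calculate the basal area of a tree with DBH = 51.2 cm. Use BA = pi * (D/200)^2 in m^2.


D/200 = 51.2/200 = 0.256 m
(D/200)^2 = 0.256^2 = 0.065536
BA = 3.141593 * 0.065536 = 0.205887 ≈ 0.2059 m^2

0.2059 m^2
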